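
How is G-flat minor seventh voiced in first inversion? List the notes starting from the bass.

Bbb – Db – Fb – Gb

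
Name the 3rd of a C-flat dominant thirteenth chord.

Eb

Root of C-flat dominant thirteenth = Cb. The 3rd is a major 3rd: Cb up a major 3rd → Eb.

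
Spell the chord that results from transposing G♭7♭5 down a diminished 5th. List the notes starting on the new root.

Gb down a diminished 5th → C. New chord: C dominant seventh flat five.
- root: C
- major 3rd: E
- diminished 5th: Gb
- minor 7th: Bb

C – E – Gb – Bb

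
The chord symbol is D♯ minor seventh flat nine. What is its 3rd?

F#

Root of D♯ minor seventh flat nine = D#. The 3rd is a minor 3rd: D# up a minor 3rd → F#.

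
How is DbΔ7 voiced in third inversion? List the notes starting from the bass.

DbΔ7 = Db–F–Ab–C; third inversion → seventh (C) lowest.

C Db F Ab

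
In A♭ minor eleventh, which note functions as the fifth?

E♭

Root of A♭ minor eleventh = A♭. The 5th is a perfect 5th: A♭ up a perfect 5th → E♭.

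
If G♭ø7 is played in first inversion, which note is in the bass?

Bbb

G♭ø7 = Gb–Bbb–Dbb–Fb. First inversion → third in the bass = Bbb.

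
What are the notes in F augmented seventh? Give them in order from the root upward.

F, A, C-sharp, E-flat

Root F, quality augmented seventh:
root → F
3rd (major 3rd) → A
5th (augmented 5th) → C-sharp
7th (minor 7th) → E-flat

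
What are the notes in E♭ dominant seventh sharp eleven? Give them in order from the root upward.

Root E-flat, quality dominant seventh sharp eleven:
Root: E-flat
Major 3rd (3rd): G
Perfect 5th (5th): B-flat
Minor 7th (7th): D-flat
Augmented 11th (11th): A

E-flat, G, B-flat, D-flat, A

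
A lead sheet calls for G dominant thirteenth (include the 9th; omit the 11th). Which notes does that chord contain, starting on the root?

G dominant thirteenth: dominant thirteenth on G.
G — root
B — major 3rd
D — perfect 5th
F — minor 7th
A — major 9th
E — major 13th

G, B, D, F, A, E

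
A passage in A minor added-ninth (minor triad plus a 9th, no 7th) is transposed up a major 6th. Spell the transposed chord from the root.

A up a major 6th → F#. New chord: F# minor added-ninth.
F# — root
A — minor 3rd
C# — perfect 5th
G# — major 9th

F# A C# G#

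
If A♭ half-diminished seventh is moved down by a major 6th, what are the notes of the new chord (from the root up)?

A-flat down a major 6th → C-flat. New chord: C-flat half-diminished seventh.
C-flat — root
E-double-flat — minor 3rd
G-double-flat — diminished 5th
B-double-flat — minor 7th

C-flat – E-double-flat – G-double-flat – B-double-flat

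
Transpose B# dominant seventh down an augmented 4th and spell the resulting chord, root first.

Transposed root: B-sharp → F-sharp (augmented 4th down). So we spell F-sharp dominant seventh:
- root: F-sharp
- major 3rd: A-sharp
- perfect 5th: C-sharp
- minor 7th: E

F-sharp, A-sharp, C-sharp, E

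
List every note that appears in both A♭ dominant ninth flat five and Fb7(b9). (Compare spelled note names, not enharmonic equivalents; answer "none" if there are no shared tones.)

Ab  Ebb

A♭ dominant ninth flat five: Ab C Ebb Gb Bb
Fb7(b9): Fb Ab Cb Ebb Gbb
Common to both → Ab, Ebb.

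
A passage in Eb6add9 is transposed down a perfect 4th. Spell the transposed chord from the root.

Transposed root: E♭ → B♭ (perfect 4th down). So we spell B♭ six-nine:
Root: B♭
Major 3rd (3rd): D
Perfect 5th (5th): F
Major 6th (6th): G
Major 9th (9th): C

B♭ D F G C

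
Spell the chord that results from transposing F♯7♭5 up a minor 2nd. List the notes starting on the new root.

G – B – Db – F

A minor 2nd up from F# is G, so the new chord is G dominant seventh flat five.
G — root
B — major 3rd
Db — diminished 5th
F — minor 7th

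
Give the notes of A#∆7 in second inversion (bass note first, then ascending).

E# – G## – A# – C##

A#∆7 = A#–C##–E#–G##; second inversion → fifth (E#) lowest.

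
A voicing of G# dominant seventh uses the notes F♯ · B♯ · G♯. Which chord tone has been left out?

D♯

The full G# dominant seventh chord is G♯, B♯, D♯, F♯.
Comparing with the voicing, the perfect 5th (5th) — D♯ — is absent.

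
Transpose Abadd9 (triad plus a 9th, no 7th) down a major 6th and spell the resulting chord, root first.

Cb, Eb, Gb, Db

Ab down a major 6th → Cb. New chord: Cb added-ninth.
Cb — root
Eb — major 3rd
Gb — perfect 5th
Db — major 9th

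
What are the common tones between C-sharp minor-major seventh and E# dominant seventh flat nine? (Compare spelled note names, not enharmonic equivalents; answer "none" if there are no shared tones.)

B-sharp

C-sharp minor-major seventh: C-sharp E G-sharp B-sharp
E# dominant seventh flat nine: E-sharp G-double-sharp B-sharp D-sharp F-sharp
Common to both → B-sharp.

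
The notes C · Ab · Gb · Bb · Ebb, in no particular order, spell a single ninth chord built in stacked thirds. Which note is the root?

Ab

Stacking in thirds gives Ab – C – Ebb – Gb – Bb, so Ab is the root — Ab dominant ninth flat five.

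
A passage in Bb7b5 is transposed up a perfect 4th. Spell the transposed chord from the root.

Eb  G  Bbb  Db

Bb up a perfect 4th → Eb. New chord: Eb dominant seventh flat five.
root → Eb
3rd (major 3rd) → G
5th (diminished 5th) → Bbb
7th (minor 7th) → Db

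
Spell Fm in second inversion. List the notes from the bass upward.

In root position, Fm is F–Ab–C.
Second inversion puts the fifth (C) in the bass.

C – F – Ab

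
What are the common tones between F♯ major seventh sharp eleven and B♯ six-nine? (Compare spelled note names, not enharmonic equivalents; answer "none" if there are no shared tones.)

F♯ major seventh sharp eleven: F-sharp A-sharp C-sharp E-sharp B-sharp
B♯ six-nine: B-sharp D-double-sharp F-double-sharp G-double-sharp C-double-sharp
Common to both → B-sharp.

B-sharp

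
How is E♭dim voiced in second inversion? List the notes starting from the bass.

Bbb Eb Gb

In root position, E♭dim is Eb–Gb–Bbb.
Second inversion puts the fifth (Bbb) in the bass.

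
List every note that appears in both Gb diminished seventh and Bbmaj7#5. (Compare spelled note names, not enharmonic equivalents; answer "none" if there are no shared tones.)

Gb diminished seventh = Gb, Bbb, Dbb, Fbb.
Bbmaj7#5 = Bb, D, F#, A.
Shared: none.

none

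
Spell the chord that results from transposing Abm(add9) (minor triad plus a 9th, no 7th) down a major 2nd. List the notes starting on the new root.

A major 2nd down from Ab is Gb, so the new chord is Gb minor added-ninth.
- root: Gb
- minor 3rd: Bbb
- perfect 5th: Db
- major 9th: Ab

Gb – Bbb – Db – Ab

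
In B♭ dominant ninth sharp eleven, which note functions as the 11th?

B♭ dominant ninth sharp eleven is built on B-flat; its 11th is an augmented 11th above the root.
A fourth above B uses the letter E, and the augmented 11th above B-flat is E.

E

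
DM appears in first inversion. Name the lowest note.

DM in root position is D–F#–A.
First inversion places the third in the bass, which is F#.

F#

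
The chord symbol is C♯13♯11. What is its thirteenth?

A♯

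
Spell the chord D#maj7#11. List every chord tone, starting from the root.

Root D#, quality major seventh sharp eleven:
root → D#
3rd (major 3rd) → F##
5th (perfect 5th) → A#
7th (major 7th) → C##
11th (augmented 11th) → G##

D# F## A# C## G##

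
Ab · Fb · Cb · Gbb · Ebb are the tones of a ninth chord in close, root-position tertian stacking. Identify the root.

Stacking in thirds gives Fb – Ab – Cb – Ebb – Gbb, so Fb is the root — Fb dominant seventh flat nine.

Fb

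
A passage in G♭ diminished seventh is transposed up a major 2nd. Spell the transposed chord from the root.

G♭ up a major 2nd → A♭. New chord: A♭ diminished seventh.
- root: A♭
- minor 3rd: C♭
- diminished 5th: E𝄫
- diminished 7th: G𝄫

A♭ – C♭ – E𝄫 – G𝄫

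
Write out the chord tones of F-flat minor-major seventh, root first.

F-flat minor-major seventh is a minor-major seventh built on Fb.
Fb — root
Abb — minor 3rd
Cb — perfect 5th
Eb — major 7th

Fb Abb Cb Eb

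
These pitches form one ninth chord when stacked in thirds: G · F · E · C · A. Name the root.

F

Arranged so that each adjacent pair is a third by letter name: F – A – C – E – G.
The bottom of that stack, F, is the root (this is F major ninth).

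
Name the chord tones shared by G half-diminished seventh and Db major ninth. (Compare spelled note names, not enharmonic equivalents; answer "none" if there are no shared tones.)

G half-diminished seventh = G, B-flat, D-flat, F.
Db major ninth = D-flat, F, A-flat, C, E-flat.
Shared: D-flat, F.

D-flat  F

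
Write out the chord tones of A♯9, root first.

A#  C##  E#  G#  B#

Root A#, quality dominant ninth:
- root: A#
- major 3rd: C##
- perfect 5th: E#
- minor 7th: G#
- major 9th: B#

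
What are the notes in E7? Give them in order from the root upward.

E – G# – B – D

E7: dominant seventh on E.
E — root
G# — major 3rd
B — perfect 5th
D — minor 7th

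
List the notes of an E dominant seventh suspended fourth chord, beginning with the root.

E dominant seventh suspended fourth: dominant seventh suspended fourth on E.
- root: E
- perfect 4th: A
- perfect 5th: B
- minor 7th: D

E, A, B, D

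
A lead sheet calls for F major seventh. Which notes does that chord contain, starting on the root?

Root F, quality major seventh:
Root: F
Major 3rd (3rd): A
Perfect 5th (5th): C
Major 7th (7th): E

F, A, C, E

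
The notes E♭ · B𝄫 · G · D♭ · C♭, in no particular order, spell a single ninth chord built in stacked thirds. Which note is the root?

C♭

Arranged so that each adjacent pair is a third by letter name: C♭ – E♭ – G – B𝄫 – D♭.
The bottom of that stack, C♭, is the root (this is C♭ dominant ninth sharp five).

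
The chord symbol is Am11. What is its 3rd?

C

Am11 is built on A; its 3rd is a minor 3rd above the root.
A third above A uses the letter C, and the minor 3rd above A is C.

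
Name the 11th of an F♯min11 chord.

B

Root of F♯min11 = F#. The 11th is a perfect 11th: F# up a perfect 11th → B.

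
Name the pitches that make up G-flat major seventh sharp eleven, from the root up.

G-flat, B-flat, D-flat, F, C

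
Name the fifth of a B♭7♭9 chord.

Root of B♭7♭9 = B♭. The 5th is a perfect 5th: B♭ up a perfect 5th → F.

F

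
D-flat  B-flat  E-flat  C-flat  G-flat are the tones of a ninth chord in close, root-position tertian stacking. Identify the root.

C-flat

Arranged so that each adjacent pair is a third by letter name: C-flat – E-flat – G-flat – B-flat – D-flat.
The bottom of that stack, C-flat, is the root (this is C-flat major ninth).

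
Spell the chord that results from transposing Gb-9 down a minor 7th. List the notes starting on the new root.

Ab, Cb, Eb, Gb, Bb

Gb down a minor 7th → Ab. New chord: Ab minor ninth.
root → Ab
3rd (minor 3rd) → Cb
5th (perfect 5th) → Eb
7th (minor 7th) → Gb
9th (major 9th) → Bb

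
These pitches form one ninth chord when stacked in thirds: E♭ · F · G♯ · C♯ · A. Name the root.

F

Stacking in thirds gives F – A – C♯ – E♭ – G♯, so F is the root — F dominant seventh sharp nine sharp five.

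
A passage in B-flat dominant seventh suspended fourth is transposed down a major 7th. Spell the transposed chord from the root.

B-flat down a major 7th → C-flat. New chord: C-flat dominant seventh suspended fourth.
C-flat — root
F-flat — perfect 4th
G-flat — perfect 5th
B-double-flat — minor 7th

C-flat  F-flat  G-flat  B-double-flat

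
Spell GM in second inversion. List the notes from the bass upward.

D – G – B

In root position, GM is G–B–D.
Second inversion puts the fifth (D) in the bass.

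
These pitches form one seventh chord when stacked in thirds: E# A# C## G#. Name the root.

Arranged so that each adjacent pair is a third by letter name: A# – C## – E# – G#.
The bottom of that stack, A#, is the root (this is A# dominant seventh).

A#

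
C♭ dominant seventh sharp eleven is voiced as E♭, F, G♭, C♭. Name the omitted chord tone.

B𝄫

C♭ dominant seventh sharp eleven = C♭, E♭, G♭, B𝄫, F. The voicing lacks the 7th (minor 7th), B𝄫.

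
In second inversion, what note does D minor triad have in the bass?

A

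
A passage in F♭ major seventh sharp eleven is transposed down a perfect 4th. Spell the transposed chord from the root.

Fb down a perfect 4th → Cb. New chord: Cb major seventh sharp eleven.
root → Cb
3rd (major 3rd) → Eb
5th (perfect 5th) → Gb
7th (major 7th) → Bb
11th (augmented 11th) → F

Cb, Eb, Gb, Bb, F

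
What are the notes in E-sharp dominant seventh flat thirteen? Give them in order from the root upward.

E#  G##  B#  D#  C#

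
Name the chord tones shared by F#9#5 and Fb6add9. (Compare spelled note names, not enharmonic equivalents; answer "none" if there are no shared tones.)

none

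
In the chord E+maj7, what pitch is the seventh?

E+maj7 is built on E; its 7th is a major 7th above the root.
A seventh above E uses the letter D, and the major 7th above E is D#.

D#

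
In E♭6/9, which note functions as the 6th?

C

Root of E♭6/9 = Eb. The 6th is a major 6th: Eb up a major 6th → C.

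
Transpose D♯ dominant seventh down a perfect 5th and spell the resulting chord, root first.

G♯, B♯, D♯, F♯

A perfect 5th down from D♯ is G♯, so the new chord is G♯ dominant seventh.
G♯ — root
B♯ — major 3rd
D♯ — perfect 5th
F♯ — minor 7th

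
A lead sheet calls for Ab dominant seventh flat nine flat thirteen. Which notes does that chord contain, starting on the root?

A♭, C, E♭, G♭, B𝄫, F♭

Ab dominant seventh flat nine flat thirteen: dominant seventh flat nine flat thirteen on A♭.
root → A♭
3rd (major 3rd) → C
5th (perfect 5th) → E♭
7th (minor 7th) → G♭
9th (minor 9th) → B𝄫
13th (minor 13th) → F♭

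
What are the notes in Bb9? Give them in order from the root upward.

Bb, D, F, Ab, C

Bb9 is a dominant ninth built on Bb.
Root: Bb
Major 3rd (3rd): D
Perfect 5th (5th): F
Minor 7th (7th): Ab
Major 9th (9th): C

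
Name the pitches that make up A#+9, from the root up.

A#+9 is a dominant ninth sharp five built on A#.
Root: A#
Major 3rd (3rd): C##
Augmented 5th (5th): E##
Minor 7th (7th): G#
Major 9th (9th): B#

A# – C## – E## – G# – B#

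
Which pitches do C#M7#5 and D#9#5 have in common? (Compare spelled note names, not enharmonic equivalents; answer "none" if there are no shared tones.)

C# – E#

C#M7#5 = C#, E#, G##, B#.
D#9#5 = D#, F##, A##, C#, E#.
Shared: C#, E#.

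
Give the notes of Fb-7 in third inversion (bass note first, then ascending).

In root position, Fb-7 is Fb–Abb–Cb–Ebb.
Third inversion puts the seventh (Ebb) in the bass.

Ebb Fb Abb Cb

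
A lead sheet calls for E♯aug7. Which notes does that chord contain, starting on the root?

E#, G##, B##, D#

E♯aug7 is an augmented seventh built on E#.
Root: E#
Major 3rd (3rd): G##
Augmented 5th (5th): B##
Minor 7th (7th): D#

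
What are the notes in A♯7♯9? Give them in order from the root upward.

A# – C## – E# – G# – B##

A♯7♯9 is a dominant seventh sharp nine built on A#.
root → A#
3rd (major 3rd) → C##
5th (perfect 5th) → E#
7th (minor 7th) → G#
9th (augmented 9th) → B##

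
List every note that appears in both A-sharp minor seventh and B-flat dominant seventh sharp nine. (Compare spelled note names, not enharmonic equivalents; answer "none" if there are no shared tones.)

C-sharp

A-sharp minor seventh = A-sharp, C-sharp, E-sharp, G-sharp.
B-flat dominant seventh sharp nine = B-flat, D, F, A-flat, C-sharp.
Shared: C-sharp.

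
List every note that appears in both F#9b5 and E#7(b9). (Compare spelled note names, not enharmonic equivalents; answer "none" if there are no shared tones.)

F#

F#9b5 = F#, A#, C, E, G#.
E#7(b9) = E#, G##, B#, D#, F#.
Shared: F#.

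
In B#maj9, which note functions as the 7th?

A##

Root of B#maj9 = B#. The 7th is a major 7th: B# up a major 7th → A##.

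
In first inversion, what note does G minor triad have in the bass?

B-flat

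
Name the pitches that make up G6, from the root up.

G6: major sixth on G.
- root: G
- major 3rd: B
- perfect 5th: D
- major 6th: E

G – B – D – E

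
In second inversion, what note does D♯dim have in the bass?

D♯dim = D#–F#–A. Second inversion → fifth in the bass = A.

A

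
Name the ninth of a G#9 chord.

Root of G#9 = G#. The 9th is a major 9th: G# up a major 9th → A#.

A#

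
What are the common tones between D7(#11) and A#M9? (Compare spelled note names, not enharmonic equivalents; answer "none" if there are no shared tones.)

none

D7(#11) = D, F♯, A, C, G♯.
A#M9 = A♯, C𝄪, E♯, G𝄪, B♯.
Shared: none.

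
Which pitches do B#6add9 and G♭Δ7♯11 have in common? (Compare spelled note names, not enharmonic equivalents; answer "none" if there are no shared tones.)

B#6add9 = B#, D##, F##, G##, C##.
G♭Δ7♯11 = Gb, Bb, Db, F, C.
Shared: none.

none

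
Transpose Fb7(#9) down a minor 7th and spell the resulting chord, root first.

Gb  Bb  Db  Fb  A

A minor 7th down from Fb is Gb, so the new chord is Gb dominant seventh sharp nine.
root → Gb
3rd (major 3rd) → Bb
5th (perfect 5th) → Db
7th (minor 7th) → Fb
9th (augmented 9th) → A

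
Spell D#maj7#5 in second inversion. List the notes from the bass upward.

In root position, D#maj7#5 is D#–F##–A##–C##.
Second inversion puts the fifth (A##) in the bass.

A## – C## – D# – F##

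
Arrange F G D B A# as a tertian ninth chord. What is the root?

Stacking in thirds gives G – B – D – F – A#, so G is the root — G dominant seventh sharp nine.

G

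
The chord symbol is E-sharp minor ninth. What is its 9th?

Root of E-sharp minor ninth = E#. The 9th is a major 9th: E# up a major 9th → F##.

F##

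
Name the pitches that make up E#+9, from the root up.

E# – G## – B## – D# – F##

Root E#, quality dominant ninth sharp five:
root → E#
3rd (major 3rd) → G##
5th (augmented 5th) → B##
7th (minor 7th) → D#
9th (major 9th) → F##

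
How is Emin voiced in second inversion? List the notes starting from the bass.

B E G

Emin = E–G–B; second inversion → fifth (B) lowest.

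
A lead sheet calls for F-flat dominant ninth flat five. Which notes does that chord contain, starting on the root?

F♭ – A♭ – C𝄫 – E𝄫 – G♭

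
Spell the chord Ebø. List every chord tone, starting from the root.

Eb  Gb  Bbb  Db

Ebø: half-diminished seventh on Eb.
Root: Eb
Minor 3rd (3rd): Gb
Diminished 5th (5th): Bbb
Minor 7th (7th): Db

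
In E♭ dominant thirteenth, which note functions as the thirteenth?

C

Root of E♭ dominant thirteenth = E-flat. The 13th is a major 13th: E-flat up a major 13th → C.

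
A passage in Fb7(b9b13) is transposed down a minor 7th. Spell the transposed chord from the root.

Gb  Bb  Db  Fb  Abb  Ebb

Fb down a minor 7th → Gb. New chord: Gb dominant seventh flat nine flat thirteen.
- root: Gb
- major 3rd: Bb
- perfect 5th: Db
- minor 7th: Fb
- minor 9th: Abb
- minor 13th: Ebb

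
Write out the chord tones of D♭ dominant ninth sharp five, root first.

Db, F, A, Cb, Eb

D♭ dominant ninth sharp five is a dominant ninth sharp five built on Db.
- root: Db
- major 3rd: F
- augmented 5th: A
- minor 7th: Cb
- major 9th: Eb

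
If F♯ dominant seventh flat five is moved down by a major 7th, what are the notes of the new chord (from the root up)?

G, B, D-flat, F

F-sharp down a major 7th → G. New chord: G dominant seventh flat five.
root → G
3rd (major 3rd) → B
5th (diminished 5th) → D-flat
7th (minor 7th) → F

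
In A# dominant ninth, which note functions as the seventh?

G-sharp

Root of A# dominant ninth = A-sharp. The 7th is a minor 7th: A-sharp up a minor 7th → G-sharp.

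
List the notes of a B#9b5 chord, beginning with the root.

B# – D## – F# – A# – C##

Root B#, quality dominant ninth flat five:
B# — root
D## — major 3rd
F# — diminished 5th
A# — minor 7th
C## — major 9th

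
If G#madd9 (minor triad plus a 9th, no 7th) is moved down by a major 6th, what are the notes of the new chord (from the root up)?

B, D, F♯, C♯

Transposed root: G♯ → B (major 6th down). So we spell B minor added-ninth:
- root: B
- minor 3rd: D
- perfect 5th: F♯
- major 9th: C♯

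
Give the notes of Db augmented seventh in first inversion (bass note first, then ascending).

F  A  Cb  Db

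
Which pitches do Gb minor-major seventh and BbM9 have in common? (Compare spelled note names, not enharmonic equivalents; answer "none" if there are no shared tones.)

F

Gb minor-major seventh: Gb Bbb Db F
BbM9: Bb D F A C
Common to both → F.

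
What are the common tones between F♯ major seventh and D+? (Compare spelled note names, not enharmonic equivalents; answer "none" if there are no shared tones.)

F♯ major seventh: F# A# C# E#
D+: D F# A#
Common to both → F#, A#.

F#, A#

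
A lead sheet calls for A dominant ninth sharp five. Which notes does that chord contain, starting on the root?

A – C-sharp – E-sharp – G – B

A dominant ninth sharp five: dominant ninth sharp five on A.
- root: A
- major 3rd: C-sharp
- augmented 5th: E-sharp
- minor 7th: G
- major 9th: B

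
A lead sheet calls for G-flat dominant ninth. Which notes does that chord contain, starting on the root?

Root G♭, quality dominant ninth:
root → G♭
3rd (major 3rd) → B♭
5th (perfect 5th) → D♭
7th (minor 7th) → F♭
9th (major 9th) → A♭

G♭  B♭  D♭  F♭  A♭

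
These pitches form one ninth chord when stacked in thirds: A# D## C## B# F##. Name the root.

B#

Arranged so that each adjacent pair is a third by letter name: B# – D## – F## – A# – C##.
The bottom of that stack, B#, is the root (this is B# dominant ninth).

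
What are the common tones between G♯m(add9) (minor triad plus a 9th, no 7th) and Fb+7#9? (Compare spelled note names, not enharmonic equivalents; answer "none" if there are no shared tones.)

G♯m(add9) = G#, B, D#, A#.
Fb+7#9 = Fb, Ab, C, Ebb, G.
Shared: none.

none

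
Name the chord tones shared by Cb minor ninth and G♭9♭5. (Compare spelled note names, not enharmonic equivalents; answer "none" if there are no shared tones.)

Cb minor ninth: Cb Ebb Gb Bbb Db
G♭9♭5: Gb Bb Dbb Fb Ab
Common to both → Gb.

Gb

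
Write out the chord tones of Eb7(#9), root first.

E♭, G, B♭, D♭, F♯

Eb7(#9) is a dominant seventh sharp nine built on E♭.
- root: E♭
- major 3rd: G
- perfect 5th: B♭
- minor 7th: D♭
- augmented 9th: F♯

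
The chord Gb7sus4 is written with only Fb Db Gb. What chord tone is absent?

Cb

Gb7sus4 = Gb, Cb, Db, Fb. The voicing lacks the 4th (perfect 4th), Cb.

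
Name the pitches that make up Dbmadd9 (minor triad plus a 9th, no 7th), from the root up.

Dbmadd9: minor added-ninth on D♭.
Root: D♭
Minor 3rd (3rd): F♭
Perfect 5th (5th): A♭
Major 9th (9th): E♭

D♭  F♭  A♭  E♭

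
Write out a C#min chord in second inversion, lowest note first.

In root position, C#min is C#–E–G#.
Second inversion puts the fifth (G#) in the bass.

G# C# E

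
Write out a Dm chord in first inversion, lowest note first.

F A D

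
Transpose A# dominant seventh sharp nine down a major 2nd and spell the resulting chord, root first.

G-sharp  B-sharp  D-sharp  F-sharp  A-double-sharp

A major 2nd down from A-sharp is G-sharp, so the new chord is G-sharp dominant seventh sharp nine.
Root: G-sharp
Major 3rd (3rd): B-sharp
Perfect 5th (5th): D-sharp
Minor 7th (7th): F-sharp
Augmented 9th (9th): A-double-sharp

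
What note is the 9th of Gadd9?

Root of Gadd9 = G. The 9th is a major 9th: G up a major 9th → A.

A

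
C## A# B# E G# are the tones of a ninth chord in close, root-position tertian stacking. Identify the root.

A#

Stacking in thirds gives A# – C## – E – G# – B#, so A# is the root — A# dominant ninth flat five.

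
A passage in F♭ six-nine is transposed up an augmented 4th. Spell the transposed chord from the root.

B-flat, D, F, G, C

An augmented 4th up from F-flat is B-flat, so the new chord is B-flat six-nine.
- root: B-flat
- major 3rd: D
- perfect 5th: F
- major 6th: G
- major 9th: C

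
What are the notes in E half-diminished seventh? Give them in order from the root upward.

E, G, Bb, D

E half-diminished seventh: half-diminished seventh on E.
- root: E
- minor 3rd: G
- diminished 5th: Bb
- minor 7th: D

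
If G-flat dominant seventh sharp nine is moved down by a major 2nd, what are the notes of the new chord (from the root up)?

F-flat A-flat C-flat E-double-flat G

G-flat down a major 2nd → F-flat. New chord: F-flat dominant seventh sharp nine.
root → F-flat
3rd (major 3rd) → A-flat
5th (perfect 5th) → C-flat
7th (minor 7th) → E-double-flat
9th (augmented 9th) → G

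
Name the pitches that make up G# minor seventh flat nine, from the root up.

G-sharp, B, D-sharp, F-sharp, A

G# minor seventh flat nine is a minor seventh flat nine built on G-sharp.
root → G-sharp
3rd (minor 3rd) → B
5th (perfect 5th) → D-sharp
7th (minor 7th) → F-sharp
9th (minor 9th) → A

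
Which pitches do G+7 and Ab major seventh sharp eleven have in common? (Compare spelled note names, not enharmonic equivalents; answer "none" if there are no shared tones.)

G+7 = G, B, D♯, F.
Ab major seventh sharp eleven = A♭, C, E♭, G, D.
Shared: G.

G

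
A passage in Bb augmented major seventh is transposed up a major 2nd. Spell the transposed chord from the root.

Transposed root: B-flat → C (major 2nd up). So we spell C augmented major seventh:
- root: C
- major 3rd: E
- augmented 5th: G-sharp
- major 7th: B

C E G-sharp B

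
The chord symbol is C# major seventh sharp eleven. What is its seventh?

B♯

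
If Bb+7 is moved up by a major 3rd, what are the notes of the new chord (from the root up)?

D F# A# C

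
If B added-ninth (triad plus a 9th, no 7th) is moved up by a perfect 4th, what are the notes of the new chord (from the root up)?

A perfect 4th up from B is E, so the new chord is E added-ninth.
Root: E
Major 3rd (3rd): G-sharp
Perfect 5th (5th): B
Major 9th (9th): F-sharp

E, G-sharp, B, F-sharp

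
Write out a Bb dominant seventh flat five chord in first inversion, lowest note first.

D, Fb, Ab, Bb

In root position, Bb dominant seventh flat five is Bb–D–Fb–Ab.
First inversion puts the third (D) in the bass.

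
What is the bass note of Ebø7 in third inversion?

Ebø7 in root position is Eb–Gb–Bbb–Db.
Third inversion places the seventh in the bass, which is Db.

Db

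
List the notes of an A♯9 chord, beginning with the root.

A#, C##, E#, G#, B#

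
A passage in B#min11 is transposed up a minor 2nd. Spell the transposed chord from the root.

B# up a minor 2nd → C#. New chord: C# minor eleventh.
Root: C#
Minor 3rd (3rd): E
Perfect 5th (5th): G#
Minor 7th (7th): B
Major 9th (9th): D#
Perfect 11th (11th): F#

C#, E, G#, B, D#, F#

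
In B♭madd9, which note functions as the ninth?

C

Root of B♭madd9 = Bb. The 9th is a major 9th: Bb up a major 9th → C.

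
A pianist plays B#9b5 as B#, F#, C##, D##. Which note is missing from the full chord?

The full B#9b5 chord is B#, D##, F#, A#, C##.
Comparing with the voicing, the minor 7th (7th) — A# — is absent.

A#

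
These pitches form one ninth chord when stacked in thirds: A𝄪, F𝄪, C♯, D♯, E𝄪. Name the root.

D♯

Arranged so that each adjacent pair is a third by letter name: D♯ – F𝄪 – A𝄪 – C♯ – E𝄪.
The bottom of that stack, D♯, is the root (this is D♯ dominant seventh sharp nine sharp five).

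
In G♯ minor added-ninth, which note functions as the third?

B

G♯ minor added-ninth is built on G♯; its 3rd is a minor 3rd above the root.
A third above G uses the letter B, and the minor 3rd above G♯ is B.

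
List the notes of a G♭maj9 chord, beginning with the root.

G♭maj9 is a major ninth built on Gb.
Gb — root
Bb — major 3rd
Db — perfect 5th
F — major 7th
Ab — major 9th

Gb  Bb  Db  F  Ab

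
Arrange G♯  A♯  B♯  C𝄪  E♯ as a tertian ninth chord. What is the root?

Arranged so that each adjacent pair is a third by letter name: A♯ – C𝄪 – E♯ – G♯ – B♯.
The bottom of that stack, A♯, is the root (this is A♯ dominant ninth).

A♯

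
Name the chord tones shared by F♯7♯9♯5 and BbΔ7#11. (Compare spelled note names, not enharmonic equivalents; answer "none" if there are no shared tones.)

F♯7♯9♯5: F# A# C## E G##
BbΔ7#11: Bb D F A E
Common to both → E.

E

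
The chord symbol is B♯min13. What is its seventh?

Root of B♯min13 = B#. The 7th is a minor 7th: B# up a minor 7th → A#.

A#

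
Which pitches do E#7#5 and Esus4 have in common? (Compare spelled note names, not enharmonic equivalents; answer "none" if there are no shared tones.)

none

E#7#5: E# G## B## D#
Esus4: E A B
Common to both → none.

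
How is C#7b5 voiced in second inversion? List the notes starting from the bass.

G, B, C#, E#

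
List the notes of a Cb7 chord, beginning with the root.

Cb7: dominant seventh on Cb.
root → Cb
3rd (major 3rd) → Eb
5th (perfect 5th) → Gb
7th (minor 7th) → Bbb

Cb Eb Gb Bbb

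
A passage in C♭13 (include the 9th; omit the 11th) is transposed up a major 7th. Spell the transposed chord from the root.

Bb D F Ab C G

Cb up a major 7th → Bb. New chord: Bb dominant thirteenth.
Bb — root
D — major 3rd
F — perfect 5th
Ab — minor 7th
C — major 9th
G — major 13th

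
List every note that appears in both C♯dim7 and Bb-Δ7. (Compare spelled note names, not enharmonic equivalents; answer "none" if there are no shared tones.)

Bb

C♯dim7: C# E G Bb
Bb-Δ7: Bb Db F A
Common to both → Bb.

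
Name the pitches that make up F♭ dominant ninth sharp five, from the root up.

Fb, Ab, C, Ebb, Gb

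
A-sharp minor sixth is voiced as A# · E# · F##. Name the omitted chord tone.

The full A-sharp minor sixth chord is A#, C#, E#, F##.
Comparing with the voicing, the minor 3rd (3rd) — C# — is absent.

C#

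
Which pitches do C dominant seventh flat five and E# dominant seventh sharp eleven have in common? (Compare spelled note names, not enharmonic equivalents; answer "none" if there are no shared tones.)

none

C dominant seventh flat five = C, E, G-flat, B-flat.
E# dominant seventh sharp eleven = E-sharp, G-double-sharp, B-sharp, D-sharp, A-double-sharp.
Shared: none.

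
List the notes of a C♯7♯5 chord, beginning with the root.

C#, E#, G##, B

C♯7♯5 is an augmented seventh built on C#.
root → C#
3rd (major 3rd) → E#
5th (augmented 5th) → G##
7th (minor 7th) → B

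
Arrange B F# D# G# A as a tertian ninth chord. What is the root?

G#

Stacking in thirds gives G# – B – D# – F# – A, so G# is the root — G# minor seventh flat nine.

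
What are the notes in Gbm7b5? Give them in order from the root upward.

Gbm7b5 is a half-diminished seventh built on Gb.
Root: Gb
Minor 3rd (3rd): Bbb
Diminished 5th (5th): Dbb
Minor 7th (7th): Fb

Gb  Bbb  Dbb  Fb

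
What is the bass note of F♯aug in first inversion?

A♯

F♯aug = F♯–A♯–C𝄪. First inversion → third in the bass = A♯.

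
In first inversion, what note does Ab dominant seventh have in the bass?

Ab dominant seventh in root position is A-flat–C–E-flat–G-flat.
First inversion places the third in the bass, which is C.

C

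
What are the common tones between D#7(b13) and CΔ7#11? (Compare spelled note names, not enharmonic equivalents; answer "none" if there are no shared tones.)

B

D#7(b13): D# F## A# C# B
CΔ7#11: C E G B F#
Common to both → B.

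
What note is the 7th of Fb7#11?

Ebb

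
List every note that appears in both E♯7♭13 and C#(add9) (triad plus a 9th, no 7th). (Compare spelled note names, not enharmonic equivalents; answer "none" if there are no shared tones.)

E#  D#  C#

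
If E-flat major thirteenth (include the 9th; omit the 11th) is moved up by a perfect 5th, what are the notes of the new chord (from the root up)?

B♭  D  F  A  C  G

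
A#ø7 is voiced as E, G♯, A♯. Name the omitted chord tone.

The full A#ø7 chord is A♯, C♯, E, G♯.
Comparing with the voicing, the minor 3rd (3rd) — C♯ — is absent.

C♯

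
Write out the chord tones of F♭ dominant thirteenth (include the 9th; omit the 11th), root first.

Fb  Ab  Cb  Ebb  Gb  Db

F♭ dominant thirteenth is a dominant thirteenth built on Fb.
Fb — root
Ab — major 3rd
Cb — perfect 5th
Ebb — minor 7th
Gb — major 9th
Db — major 13th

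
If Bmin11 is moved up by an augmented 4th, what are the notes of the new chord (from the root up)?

E#  G#  B#  D#  F##  A#

Transposed root: B → E# (augmented 4th up). So we spell E# minor eleventh:
Root: E#
Minor 3rd (3rd): G#
Perfect 5th (5th): B#
Minor 7th (7th): D#
Major 9th (9th): F##
Perfect 11th (11th): A#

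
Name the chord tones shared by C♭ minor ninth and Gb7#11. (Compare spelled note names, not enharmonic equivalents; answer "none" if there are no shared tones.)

Gb, Db

C♭ minor ninth = Cb, Ebb, Gb, Bbb, Db.
Gb7#11 = Gb, Bb, Db, Fb, C.
Shared: Gb, Db.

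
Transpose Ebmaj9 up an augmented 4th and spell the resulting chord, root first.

An augmented 4th up from Eb is A, so the new chord is A major ninth.
A — root
C# — major 3rd
E — perfect 5th
G# — major 7th
B — major 9th

A – C# – E – G# – B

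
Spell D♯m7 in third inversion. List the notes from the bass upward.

In root position, D♯m7 is D#–F#–A#–C#.
Third inversion puts the seventh (C#) in the bass.

C#, D#, F#, A#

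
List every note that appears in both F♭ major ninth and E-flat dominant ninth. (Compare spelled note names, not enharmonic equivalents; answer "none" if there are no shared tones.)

Eb

F♭ major ninth = Fb, Ab, Cb, Eb, Gb.
E-flat dominant ninth = Eb, G, Bb, Db, F.
Shared: Eb.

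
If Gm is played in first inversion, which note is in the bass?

Bb

Gm in root position is G–Bb–D.
First inversion places the third in the bass, which is Bb.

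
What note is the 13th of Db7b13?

Bbb

Db7b13 is built on Db; its 13th is a minor 13th above the root.
A sixth above D uses the letter B, and the minor 13th above Db is Bbb.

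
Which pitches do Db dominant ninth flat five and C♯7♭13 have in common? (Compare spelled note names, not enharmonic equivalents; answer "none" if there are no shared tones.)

none

Db dominant ninth flat five: D♭ F A𝄫 C♭ E♭
C♯7♭13: C♯ E♯ G♯ B A
Common to both → none.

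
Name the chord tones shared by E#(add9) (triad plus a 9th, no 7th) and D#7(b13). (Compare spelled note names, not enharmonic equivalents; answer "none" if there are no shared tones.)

F##

E#(add9): E# G## B# F##
D#7(b13): D# F## A# C# B
Common to both → F##.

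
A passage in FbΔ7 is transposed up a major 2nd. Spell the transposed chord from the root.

A major 2nd up from Fb is Gb, so the new chord is Gb major seventh.
Root: Gb
Major 3rd (3rd): Bb
Perfect 5th (5th): Db
Major 7th (7th): F

Gb – Bb – Db – F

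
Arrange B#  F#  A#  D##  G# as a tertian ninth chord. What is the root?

G#

Stacking in thirds gives G# – B# – D## – F# – A#, so G# is the root — G# dominant ninth sharp five.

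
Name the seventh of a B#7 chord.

Root of B#7 = B#. The 7th is a minor 7th: B# up a minor 7th → A#.

A#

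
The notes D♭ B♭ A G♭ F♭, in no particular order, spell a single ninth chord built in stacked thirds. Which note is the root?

G♭

Stacking in thirds gives G♭ – B♭ – D♭ – F♭ – A, so G♭ is the root — G♭ dominant seventh sharp nine.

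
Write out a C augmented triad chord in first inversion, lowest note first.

E, G♯, C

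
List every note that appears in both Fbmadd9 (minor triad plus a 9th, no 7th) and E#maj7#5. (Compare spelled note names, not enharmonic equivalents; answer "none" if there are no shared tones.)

Fbmadd9: Fb Abb Cb Gb
E#maj7#5: E# G## B## D##
Common to both → none.

none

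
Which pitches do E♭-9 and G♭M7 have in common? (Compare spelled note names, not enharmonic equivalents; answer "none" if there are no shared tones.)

E♭-9: Eb Gb Bb Db F
G♭M7: Gb Bb Db F
Common to both → Gb, Bb, Db, F.

Gb, Bb, Db, F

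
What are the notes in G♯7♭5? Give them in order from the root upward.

G#, B#, D, F#

G♯7♭5 is a dominant seventh flat five built on G#.
root → G#
3rd (major 3rd) → B#
5th (diminished 5th) → D
7th (minor 7th) → F#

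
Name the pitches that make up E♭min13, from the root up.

Eb – Gb – Bb – Db – F – Ab – C

E♭min13 is a minor thirteenth built on Eb.
root → Eb
3rd (minor 3rd) → Gb
5th (perfect 5th) → Bb
7th (minor 7th) → Db
9th (major 9th) → F
11th (perfect 11th) → Ab
13th (major 13th) → C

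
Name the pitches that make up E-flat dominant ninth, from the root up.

Eb G Bb Db F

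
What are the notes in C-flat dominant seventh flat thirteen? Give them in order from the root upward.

C-flat dominant seventh flat thirteen: dominant seventh flat thirteen on Cb.
Cb — root
Eb — major 3rd
Gb — perfect 5th
Bbb — minor 7th
Abb — minor 13th

Cb, Eb, Gb, Bbb, Abb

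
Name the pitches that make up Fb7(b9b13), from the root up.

Fb  Ab  Cb  Ebb  Gbb  Dbb

Root Fb, quality dominant seventh flat nine flat thirteen:
- root: Fb
- major 3rd: Ab
- perfect 5th: Cb
- minor 7th: Ebb
- minor 9th: Gbb
- minor 13th: Dbb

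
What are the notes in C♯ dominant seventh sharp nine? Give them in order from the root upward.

C♯ dominant seventh sharp nine: dominant seventh sharp nine on C-sharp.
root → C-sharp
3rd (major 3rd) → E-sharp
5th (perfect 5th) → G-sharp
7th (minor 7th) → B
9th (augmented 9th) → D-double-sharp

C-sharp, E-sharp, G-sharp, B, D-double-sharp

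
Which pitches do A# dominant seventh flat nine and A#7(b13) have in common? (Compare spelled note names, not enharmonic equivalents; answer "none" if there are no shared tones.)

A♯  C𝄪  E♯  G♯

A# dominant seventh flat nine: A♯ C𝄪 E♯ G♯ B
A#7(b13): A♯ C𝄪 E♯ G♯ F♯
Common to both → A♯, C𝄪, E♯, G♯.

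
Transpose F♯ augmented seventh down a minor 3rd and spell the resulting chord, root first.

D#, F##, A##, C#

A minor 3rd down from F# is D#, so the new chord is D# augmented seventh.
D# — root
F## — major 3rd
A## — augmented 5th
C# — minor 7th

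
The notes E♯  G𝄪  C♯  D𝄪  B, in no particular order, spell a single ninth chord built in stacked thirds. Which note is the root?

Stacking in thirds gives C♯ – E♯ – G𝄪 – B – D𝄪, so C♯ is the root — C♯ dominant seventh sharp nine sharp five.

C♯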